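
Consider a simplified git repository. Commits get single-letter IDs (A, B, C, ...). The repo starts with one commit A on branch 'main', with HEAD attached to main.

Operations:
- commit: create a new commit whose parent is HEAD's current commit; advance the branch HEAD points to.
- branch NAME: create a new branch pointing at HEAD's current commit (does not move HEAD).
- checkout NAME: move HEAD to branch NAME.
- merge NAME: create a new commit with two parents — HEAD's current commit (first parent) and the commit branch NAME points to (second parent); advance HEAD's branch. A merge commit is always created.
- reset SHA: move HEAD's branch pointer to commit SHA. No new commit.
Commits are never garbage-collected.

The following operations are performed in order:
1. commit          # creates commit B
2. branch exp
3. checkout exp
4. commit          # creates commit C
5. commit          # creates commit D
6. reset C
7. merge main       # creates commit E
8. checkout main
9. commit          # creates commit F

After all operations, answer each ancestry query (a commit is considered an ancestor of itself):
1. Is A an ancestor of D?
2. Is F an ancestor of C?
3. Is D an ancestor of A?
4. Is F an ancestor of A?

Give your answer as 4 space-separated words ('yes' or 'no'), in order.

After op 1 (commit): HEAD=main@B [main=B]
After op 2 (branch): HEAD=main@B [exp=B main=B]
After op 3 (checkout): HEAD=exp@B [exp=B main=B]
After op 4 (commit): HEAD=exp@C [exp=C main=B]
After op 5 (commit): HEAD=exp@D [exp=D main=B]
After op 6 (reset): HEAD=exp@C [exp=C main=B]
After op 7 (merge): HEAD=exp@E [exp=E main=B]
After op 8 (checkout): HEAD=main@B [exp=E main=B]
After op 9 (commit): HEAD=main@F [exp=E main=F]
ancestors(D) = {A,B,C,D}; A in? yes
ancestors(C) = {A,B,C}; F in? no
ancestors(A) = {A}; D in? no
ancestors(A) = {A}; F in? no

Answer: yes no no no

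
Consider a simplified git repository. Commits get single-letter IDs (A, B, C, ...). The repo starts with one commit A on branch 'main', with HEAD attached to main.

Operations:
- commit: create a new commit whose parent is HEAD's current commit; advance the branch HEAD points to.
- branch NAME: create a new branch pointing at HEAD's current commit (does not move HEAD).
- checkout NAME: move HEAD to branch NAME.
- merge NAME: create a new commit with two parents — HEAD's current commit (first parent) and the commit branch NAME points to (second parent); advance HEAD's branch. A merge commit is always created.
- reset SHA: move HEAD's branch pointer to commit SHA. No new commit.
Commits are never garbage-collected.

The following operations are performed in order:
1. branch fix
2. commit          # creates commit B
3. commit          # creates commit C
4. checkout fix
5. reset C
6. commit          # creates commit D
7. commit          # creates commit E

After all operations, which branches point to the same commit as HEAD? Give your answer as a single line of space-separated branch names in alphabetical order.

After op 1 (branch): HEAD=main@A [fix=A main=A]
After op 2 (commit): HEAD=main@B [fix=A main=B]
After op 3 (commit): HEAD=main@C [fix=A main=C]
After op 4 (checkout): HEAD=fix@A [fix=A main=C]
After op 5 (reset): HEAD=fix@C [fix=C main=C]
After op 6 (commit): HEAD=fix@D [fix=D main=C]
After op 7 (commit): HEAD=fix@E [fix=E main=C]

Answer: fix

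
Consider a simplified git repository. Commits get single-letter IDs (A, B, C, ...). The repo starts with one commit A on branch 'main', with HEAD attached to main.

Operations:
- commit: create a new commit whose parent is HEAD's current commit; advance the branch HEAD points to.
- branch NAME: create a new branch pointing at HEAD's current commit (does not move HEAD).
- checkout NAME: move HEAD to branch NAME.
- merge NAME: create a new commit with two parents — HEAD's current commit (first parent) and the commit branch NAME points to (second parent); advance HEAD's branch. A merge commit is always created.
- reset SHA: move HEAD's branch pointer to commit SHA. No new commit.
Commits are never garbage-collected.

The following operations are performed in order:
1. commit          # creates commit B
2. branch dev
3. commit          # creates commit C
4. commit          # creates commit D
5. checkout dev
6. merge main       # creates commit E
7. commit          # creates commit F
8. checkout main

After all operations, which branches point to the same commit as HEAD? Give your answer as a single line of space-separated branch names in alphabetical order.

Answer: main

Derivation:
After op 1 (commit): HEAD=main@B [main=B]
After op 2 (branch): HEAD=main@B [dev=B main=B]
After op 3 (commit): HEAD=main@C [dev=B main=C]
After op 4 (commit): HEAD=main@D [dev=B main=D]
After op 5 (checkout): HEAD=dev@B [dev=B main=D]
After op 6 (merge): HEAD=dev@E [dev=E main=D]
After op 7 (commit): HEAD=dev@F [dev=F main=D]
After op 8 (checkout): HEAD=main@D [dev=F main=D]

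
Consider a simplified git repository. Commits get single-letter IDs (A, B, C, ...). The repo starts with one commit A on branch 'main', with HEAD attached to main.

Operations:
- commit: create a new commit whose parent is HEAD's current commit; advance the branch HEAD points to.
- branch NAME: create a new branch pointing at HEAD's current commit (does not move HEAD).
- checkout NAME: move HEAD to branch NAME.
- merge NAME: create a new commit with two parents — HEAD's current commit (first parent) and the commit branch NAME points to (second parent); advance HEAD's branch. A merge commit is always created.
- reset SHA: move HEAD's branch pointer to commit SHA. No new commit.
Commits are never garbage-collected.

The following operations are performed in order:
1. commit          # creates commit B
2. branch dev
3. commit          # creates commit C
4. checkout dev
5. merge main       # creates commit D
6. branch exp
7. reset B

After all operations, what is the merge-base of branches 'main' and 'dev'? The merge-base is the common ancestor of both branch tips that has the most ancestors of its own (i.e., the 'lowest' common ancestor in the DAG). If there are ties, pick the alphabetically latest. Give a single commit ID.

Answer: B

Derivation:
After op 1 (commit): HEAD=main@B [main=B]
After op 2 (branch): HEAD=main@B [dev=B main=B]
After op 3 (commit): HEAD=main@C [dev=B main=C]
After op 4 (checkout): HEAD=dev@B [dev=B main=C]
After op 5 (merge): HEAD=dev@D [dev=D main=C]
After op 6 (branch): HEAD=dev@D [dev=D exp=D main=C]
After op 7 (reset): HEAD=dev@B [dev=B exp=D main=C]
ancestors(main=C): ['A', 'B', 'C']
ancestors(dev=B): ['A', 'B']
common: ['A', 'B']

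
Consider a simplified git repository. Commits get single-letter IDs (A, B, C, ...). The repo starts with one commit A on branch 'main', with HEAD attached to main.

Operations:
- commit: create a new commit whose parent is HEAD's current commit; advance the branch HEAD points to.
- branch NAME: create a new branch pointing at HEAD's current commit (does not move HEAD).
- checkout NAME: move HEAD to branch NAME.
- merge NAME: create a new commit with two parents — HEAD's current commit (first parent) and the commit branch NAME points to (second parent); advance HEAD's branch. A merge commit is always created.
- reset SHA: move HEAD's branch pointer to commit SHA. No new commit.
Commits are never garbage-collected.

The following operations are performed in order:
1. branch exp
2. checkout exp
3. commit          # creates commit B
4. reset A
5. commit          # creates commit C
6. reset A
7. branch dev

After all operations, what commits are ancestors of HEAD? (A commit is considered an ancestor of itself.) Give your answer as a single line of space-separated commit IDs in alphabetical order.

After op 1 (branch): HEAD=main@A [exp=A main=A]
After op 2 (checkout): HEAD=exp@A [exp=A main=A]
After op 3 (commit): HEAD=exp@B [exp=B main=A]
After op 4 (reset): HEAD=exp@A [exp=A main=A]
After op 5 (commit): HEAD=exp@C [exp=C main=A]
After op 6 (reset): HEAD=exp@A [exp=A main=A]
After op 7 (branch): HEAD=exp@A [dev=A exp=A main=A]

Answer: A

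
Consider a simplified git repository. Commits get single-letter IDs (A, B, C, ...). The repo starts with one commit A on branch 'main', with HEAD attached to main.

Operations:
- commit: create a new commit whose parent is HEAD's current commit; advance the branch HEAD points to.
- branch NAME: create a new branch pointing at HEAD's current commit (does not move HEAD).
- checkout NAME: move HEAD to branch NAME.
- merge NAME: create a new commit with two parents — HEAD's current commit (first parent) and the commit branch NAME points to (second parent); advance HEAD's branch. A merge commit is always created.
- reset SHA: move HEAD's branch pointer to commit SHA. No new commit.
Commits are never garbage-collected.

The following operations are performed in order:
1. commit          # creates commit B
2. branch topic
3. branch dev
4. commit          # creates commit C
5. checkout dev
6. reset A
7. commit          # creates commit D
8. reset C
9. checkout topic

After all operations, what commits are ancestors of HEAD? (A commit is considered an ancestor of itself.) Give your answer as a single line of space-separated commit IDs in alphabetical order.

After op 1 (commit): HEAD=main@B [main=B]
After op 2 (branch): HEAD=main@B [main=B topic=B]
After op 3 (branch): HEAD=main@B [dev=B main=B topic=B]
After op 4 (commit): HEAD=main@C [dev=B main=C topic=B]
After op 5 (checkout): HEAD=dev@B [dev=B main=C topic=B]
After op 6 (reset): HEAD=dev@A [dev=A main=C topic=B]
After op 7 (commit): HEAD=dev@D [dev=D main=C topic=B]
After op 8 (reset): HEAD=dev@C [dev=C main=C topic=B]
After op 9 (checkout): HEAD=topic@B [dev=C main=C topic=B]

Answer: A B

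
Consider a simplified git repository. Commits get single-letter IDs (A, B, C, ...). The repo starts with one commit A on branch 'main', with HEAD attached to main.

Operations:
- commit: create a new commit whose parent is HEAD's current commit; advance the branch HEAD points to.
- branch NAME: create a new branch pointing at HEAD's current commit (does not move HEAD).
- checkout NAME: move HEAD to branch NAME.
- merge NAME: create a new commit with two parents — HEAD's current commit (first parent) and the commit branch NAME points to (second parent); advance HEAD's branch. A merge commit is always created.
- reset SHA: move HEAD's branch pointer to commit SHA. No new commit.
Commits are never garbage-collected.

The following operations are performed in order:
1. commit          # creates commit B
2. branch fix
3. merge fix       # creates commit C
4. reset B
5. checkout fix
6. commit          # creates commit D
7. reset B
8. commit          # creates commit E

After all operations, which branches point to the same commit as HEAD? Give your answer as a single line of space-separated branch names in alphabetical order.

After op 1 (commit): HEAD=main@B [main=B]
After op 2 (branch): HEAD=main@B [fix=B main=B]
After op 3 (merge): HEAD=main@C [fix=B main=C]
After op 4 (reset): HEAD=main@B [fix=B main=B]
After op 5 (checkout): HEAD=fix@B [fix=B main=B]
After op 6 (commit): HEAD=fix@D [fix=D main=B]
After op 7 (reset): HEAD=fix@B [fix=B main=B]
After op 8 (commit): HEAD=fix@E [fix=E main=B]

Answer: fix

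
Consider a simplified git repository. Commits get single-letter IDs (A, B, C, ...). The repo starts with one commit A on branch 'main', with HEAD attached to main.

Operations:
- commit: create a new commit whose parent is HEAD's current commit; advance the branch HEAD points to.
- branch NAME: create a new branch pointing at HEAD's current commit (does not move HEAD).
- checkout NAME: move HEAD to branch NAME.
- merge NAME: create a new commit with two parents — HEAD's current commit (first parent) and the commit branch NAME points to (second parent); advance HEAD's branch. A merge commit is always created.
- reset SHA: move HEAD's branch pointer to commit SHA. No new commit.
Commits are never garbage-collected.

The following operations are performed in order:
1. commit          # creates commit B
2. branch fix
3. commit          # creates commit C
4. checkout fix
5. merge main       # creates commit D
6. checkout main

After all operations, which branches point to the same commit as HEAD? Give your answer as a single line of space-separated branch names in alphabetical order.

After op 1 (commit): HEAD=main@B [main=B]
After op 2 (branch): HEAD=main@B [fix=B main=B]
After op 3 (commit): HEAD=main@C [fix=B main=C]
After op 4 (checkout): HEAD=fix@B [fix=B main=C]
After op 5 (merge): HEAD=fix@D [fix=D main=C]
After op 6 (checkout): HEAD=main@C [fix=D main=C]

Answer: main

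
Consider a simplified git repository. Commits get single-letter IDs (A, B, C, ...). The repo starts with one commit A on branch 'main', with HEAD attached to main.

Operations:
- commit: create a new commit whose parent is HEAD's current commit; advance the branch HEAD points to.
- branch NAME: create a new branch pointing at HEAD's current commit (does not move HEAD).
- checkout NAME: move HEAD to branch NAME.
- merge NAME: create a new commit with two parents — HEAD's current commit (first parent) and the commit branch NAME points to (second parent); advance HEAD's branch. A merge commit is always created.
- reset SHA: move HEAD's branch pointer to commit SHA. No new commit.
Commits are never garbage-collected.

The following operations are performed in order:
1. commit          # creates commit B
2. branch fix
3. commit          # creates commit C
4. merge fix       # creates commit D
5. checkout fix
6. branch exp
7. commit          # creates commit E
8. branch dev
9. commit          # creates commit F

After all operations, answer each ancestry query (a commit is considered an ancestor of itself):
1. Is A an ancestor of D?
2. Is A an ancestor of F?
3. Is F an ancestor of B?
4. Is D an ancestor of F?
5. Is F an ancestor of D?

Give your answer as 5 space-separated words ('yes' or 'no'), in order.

After op 1 (commit): HEAD=main@B [main=B]
After op 2 (branch): HEAD=main@B [fix=B main=B]
After op 3 (commit): HEAD=main@C [fix=B main=C]
After op 4 (merge): HEAD=main@D [fix=B main=D]
After op 5 (checkout): HEAD=fix@B [fix=B main=D]
After op 6 (branch): HEAD=fix@B [exp=B fix=B main=D]
After op 7 (commit): HEAD=fix@E [exp=B fix=E main=D]
After op 8 (branch): HEAD=fix@E [dev=E exp=B fix=E main=D]
After op 9 (commit): HEAD=fix@F [dev=E exp=B fix=F main=D]
ancestors(D) = {A,B,C,D}; A in? yes
ancestors(F) = {A,B,E,F}; A in? yes
ancestors(B) = {A,B}; F in? no
ancestors(F) = {A,B,E,F}; D in? no
ancestors(D) = {A,B,C,D}; F in? no

Answer: yes yes no no no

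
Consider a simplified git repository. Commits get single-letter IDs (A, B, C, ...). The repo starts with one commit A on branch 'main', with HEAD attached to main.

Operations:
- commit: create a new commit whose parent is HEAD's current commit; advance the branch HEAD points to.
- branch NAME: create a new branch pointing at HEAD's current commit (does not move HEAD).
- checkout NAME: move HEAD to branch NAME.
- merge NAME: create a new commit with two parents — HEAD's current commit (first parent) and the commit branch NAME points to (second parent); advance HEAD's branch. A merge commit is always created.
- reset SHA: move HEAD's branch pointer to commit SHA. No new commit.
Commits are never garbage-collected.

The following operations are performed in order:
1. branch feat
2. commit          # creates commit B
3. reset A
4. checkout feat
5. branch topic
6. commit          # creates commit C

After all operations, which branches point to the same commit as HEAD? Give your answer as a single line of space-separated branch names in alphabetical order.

Answer: feat

Derivation:
After op 1 (branch): HEAD=main@A [feat=A main=A]
After op 2 (commit): HEAD=main@B [feat=A main=B]
After op 3 (reset): HEAD=main@A [feat=A main=A]
After op 4 (checkout): HEAD=feat@A [feat=A main=A]
After op 5 (branch): HEAD=feat@A [feat=A main=A topic=A]
After op 6 (commit): HEAD=feat@C [feat=C main=A topic=A]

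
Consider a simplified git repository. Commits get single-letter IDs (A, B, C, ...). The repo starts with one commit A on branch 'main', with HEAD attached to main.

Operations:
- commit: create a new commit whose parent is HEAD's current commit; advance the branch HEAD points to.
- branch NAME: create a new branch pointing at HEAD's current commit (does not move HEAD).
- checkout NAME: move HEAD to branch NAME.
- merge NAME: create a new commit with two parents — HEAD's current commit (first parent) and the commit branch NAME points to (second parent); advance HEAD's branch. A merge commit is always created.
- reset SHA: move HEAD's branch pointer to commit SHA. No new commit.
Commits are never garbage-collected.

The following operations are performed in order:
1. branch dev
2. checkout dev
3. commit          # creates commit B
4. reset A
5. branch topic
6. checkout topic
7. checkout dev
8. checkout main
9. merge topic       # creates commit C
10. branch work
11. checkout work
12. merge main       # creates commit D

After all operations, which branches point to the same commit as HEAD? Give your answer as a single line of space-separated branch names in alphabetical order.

After op 1 (branch): HEAD=main@A [dev=A main=A]
After op 2 (checkout): HEAD=dev@A [dev=A main=A]
After op 3 (commit): HEAD=dev@B [dev=B main=A]
After op 4 (reset): HEAD=dev@A [dev=A main=A]
After op 5 (branch): HEAD=dev@A [dev=A main=A topic=A]
After op 6 (checkout): HEAD=topic@A [dev=A main=A topic=A]
After op 7 (checkout): HEAD=dev@A [dev=A main=A topic=A]
After op 8 (checkout): HEAD=main@A [dev=A main=A topic=A]
After op 9 (merge): HEAD=main@C [dev=A main=C topic=A]
After op 10 (branch): HEAD=main@C [dev=A main=C topic=A work=C]
After op 11 (checkout): HEAD=work@C [dev=A main=C topic=A work=C]
After op 12 (merge): HEAD=work@D [dev=A main=C topic=A work=D]

Answer: work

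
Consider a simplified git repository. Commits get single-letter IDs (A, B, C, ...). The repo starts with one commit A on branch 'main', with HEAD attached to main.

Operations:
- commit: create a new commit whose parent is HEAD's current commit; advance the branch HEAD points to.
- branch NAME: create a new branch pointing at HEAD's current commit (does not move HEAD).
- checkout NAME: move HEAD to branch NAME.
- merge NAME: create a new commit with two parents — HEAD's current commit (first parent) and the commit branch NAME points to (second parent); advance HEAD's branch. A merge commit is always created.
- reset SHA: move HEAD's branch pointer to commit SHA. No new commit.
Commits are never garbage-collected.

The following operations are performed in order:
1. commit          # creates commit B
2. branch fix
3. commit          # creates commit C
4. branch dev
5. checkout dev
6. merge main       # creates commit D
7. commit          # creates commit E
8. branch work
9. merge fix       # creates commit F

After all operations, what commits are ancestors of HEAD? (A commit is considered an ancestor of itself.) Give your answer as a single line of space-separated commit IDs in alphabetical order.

Answer: A B C D E F

Derivation:
After op 1 (commit): HEAD=main@B [main=B]
After op 2 (branch): HEAD=main@B [fix=B main=B]
After op 3 (commit): HEAD=main@C [fix=B main=C]
After op 4 (branch): HEAD=main@C [dev=C fix=B main=C]
After op 5 (checkout): HEAD=dev@C [dev=C fix=B main=C]
After op 6 (merge): HEAD=dev@D [dev=D fix=B main=C]
After op 7 (commit): HEAD=dev@E [dev=E fix=B main=C]
After op 8 (branch): HEAD=dev@E [dev=E fix=B main=C work=E]
After op 9 (merge): HEAD=dev@F [dev=F fix=B main=C work=E]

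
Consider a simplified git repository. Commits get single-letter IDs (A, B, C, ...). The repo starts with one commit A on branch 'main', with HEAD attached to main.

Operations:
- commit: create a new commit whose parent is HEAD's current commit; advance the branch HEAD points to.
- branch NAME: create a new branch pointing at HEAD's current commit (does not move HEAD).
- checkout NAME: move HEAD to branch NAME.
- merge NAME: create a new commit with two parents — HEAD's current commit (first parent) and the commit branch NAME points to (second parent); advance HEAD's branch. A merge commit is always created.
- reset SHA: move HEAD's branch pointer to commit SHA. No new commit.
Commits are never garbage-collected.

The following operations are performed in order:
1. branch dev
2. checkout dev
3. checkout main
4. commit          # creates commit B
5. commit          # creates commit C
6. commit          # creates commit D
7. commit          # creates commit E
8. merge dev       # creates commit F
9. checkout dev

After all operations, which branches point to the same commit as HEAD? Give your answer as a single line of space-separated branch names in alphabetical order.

Answer: dev

Derivation:
After op 1 (branch): HEAD=main@A [dev=A main=A]
After op 2 (checkout): HEAD=dev@A [dev=A main=A]
After op 3 (checkout): HEAD=main@A [dev=A main=A]
After op 4 (commit): HEAD=main@B [dev=A main=B]
After op 5 (commit): HEAD=main@C [dev=A main=C]
After op 6 (commit): HEAD=main@D [dev=A main=D]
After op 7 (commit): HEAD=main@E [dev=A main=E]
After op 8 (merge): HEAD=main@F [dev=A main=F]
After op 9 (checkout): HEAD=dev@A [dev=A main=F]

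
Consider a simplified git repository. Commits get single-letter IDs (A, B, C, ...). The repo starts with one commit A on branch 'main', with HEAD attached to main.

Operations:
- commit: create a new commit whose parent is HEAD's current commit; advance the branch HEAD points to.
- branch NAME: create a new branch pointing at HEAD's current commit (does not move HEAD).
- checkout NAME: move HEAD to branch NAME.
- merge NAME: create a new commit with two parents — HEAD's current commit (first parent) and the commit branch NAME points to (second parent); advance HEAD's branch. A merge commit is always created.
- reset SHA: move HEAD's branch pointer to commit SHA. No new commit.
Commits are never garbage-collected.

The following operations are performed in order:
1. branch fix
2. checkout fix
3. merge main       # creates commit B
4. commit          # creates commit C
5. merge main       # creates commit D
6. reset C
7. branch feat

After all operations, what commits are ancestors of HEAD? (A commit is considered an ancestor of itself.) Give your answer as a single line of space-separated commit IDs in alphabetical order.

After op 1 (branch): HEAD=main@A [fix=A main=A]
After op 2 (checkout): HEAD=fix@A [fix=A main=A]
After op 3 (merge): HEAD=fix@B [fix=B main=A]
After op 4 (commit): HEAD=fix@C [fix=C main=A]
After op 5 (merge): HEAD=fix@D [fix=D main=A]
After op 6 (reset): HEAD=fix@C [fix=C main=A]
After op 7 (branch): HEAD=fix@C [feat=C fix=C main=A]

Answer: A B C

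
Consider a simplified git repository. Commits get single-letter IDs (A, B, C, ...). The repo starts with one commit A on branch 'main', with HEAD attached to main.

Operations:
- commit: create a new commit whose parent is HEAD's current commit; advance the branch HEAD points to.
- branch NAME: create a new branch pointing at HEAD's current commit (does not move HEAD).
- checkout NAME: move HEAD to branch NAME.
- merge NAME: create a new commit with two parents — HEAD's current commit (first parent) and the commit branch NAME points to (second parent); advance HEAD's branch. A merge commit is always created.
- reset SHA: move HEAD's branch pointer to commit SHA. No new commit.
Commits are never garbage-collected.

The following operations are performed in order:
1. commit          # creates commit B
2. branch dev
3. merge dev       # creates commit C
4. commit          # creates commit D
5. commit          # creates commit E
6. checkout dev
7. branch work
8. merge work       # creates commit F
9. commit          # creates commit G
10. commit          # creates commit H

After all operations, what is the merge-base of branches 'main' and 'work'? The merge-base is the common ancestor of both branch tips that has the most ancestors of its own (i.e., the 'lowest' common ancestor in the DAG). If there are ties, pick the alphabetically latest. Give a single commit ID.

After op 1 (commit): HEAD=main@B [main=B]
After op 2 (branch): HEAD=main@B [dev=B main=B]
After op 3 (merge): HEAD=main@C [dev=B main=C]
After op 4 (commit): HEAD=main@D [dev=B main=D]
After op 5 (commit): HEAD=main@E [dev=B main=E]
After op 6 (checkout): HEAD=dev@B [dev=B main=E]
After op 7 (branch): HEAD=dev@B [dev=B main=E work=B]
After op 8 (merge): HEAD=dev@F [dev=F main=E work=B]
After op 9 (commit): HEAD=dev@G [dev=G main=E work=B]
After op 10 (commit): HEAD=dev@H [dev=H main=E work=B]
ancestors(main=E): ['A', 'B', 'C', 'D', 'E']
ancestors(work=B): ['A', 'B']
common: ['A', 'B']

Answer: B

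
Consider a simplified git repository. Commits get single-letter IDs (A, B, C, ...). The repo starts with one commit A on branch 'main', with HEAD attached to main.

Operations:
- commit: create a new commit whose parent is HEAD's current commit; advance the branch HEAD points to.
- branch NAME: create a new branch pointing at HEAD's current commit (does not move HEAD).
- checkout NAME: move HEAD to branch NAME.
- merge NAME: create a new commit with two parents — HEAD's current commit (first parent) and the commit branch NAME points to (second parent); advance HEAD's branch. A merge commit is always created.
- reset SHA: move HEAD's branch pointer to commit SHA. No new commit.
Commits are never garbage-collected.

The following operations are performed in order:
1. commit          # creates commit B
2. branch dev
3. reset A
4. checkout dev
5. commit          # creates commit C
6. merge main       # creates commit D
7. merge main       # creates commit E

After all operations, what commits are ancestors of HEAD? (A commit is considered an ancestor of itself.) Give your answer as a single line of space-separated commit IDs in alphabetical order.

After op 1 (commit): HEAD=main@B [main=B]
After op 2 (branch): HEAD=main@B [dev=B main=B]
After op 3 (reset): HEAD=main@A [dev=B main=A]
After op 4 (checkout): HEAD=dev@B [dev=B main=A]
After op 5 (commit): HEAD=dev@C [dev=C main=A]
After op 6 (merge): HEAD=dev@D [dev=D main=A]
After op 7 (merge): HEAD=dev@E [dev=E main=A]

Answer: A B C D E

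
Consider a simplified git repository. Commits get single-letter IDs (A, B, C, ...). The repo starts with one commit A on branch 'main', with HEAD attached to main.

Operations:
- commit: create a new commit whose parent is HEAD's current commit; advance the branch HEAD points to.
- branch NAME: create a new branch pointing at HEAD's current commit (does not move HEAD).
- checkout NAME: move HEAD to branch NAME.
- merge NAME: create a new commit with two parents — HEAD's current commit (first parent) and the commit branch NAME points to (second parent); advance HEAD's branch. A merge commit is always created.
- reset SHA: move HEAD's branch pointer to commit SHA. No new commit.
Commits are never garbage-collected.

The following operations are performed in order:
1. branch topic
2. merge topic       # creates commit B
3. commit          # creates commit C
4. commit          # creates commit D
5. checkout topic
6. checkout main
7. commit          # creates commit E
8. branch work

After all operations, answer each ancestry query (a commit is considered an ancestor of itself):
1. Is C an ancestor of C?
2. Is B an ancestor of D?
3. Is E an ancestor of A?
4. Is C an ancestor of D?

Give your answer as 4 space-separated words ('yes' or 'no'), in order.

After op 1 (branch): HEAD=main@A [main=A topic=A]
After op 2 (merge): HEAD=main@B [main=B topic=A]
After op 3 (commit): HEAD=main@C [main=C topic=A]
After op 4 (commit): HEAD=main@D [main=D topic=A]
After op 5 (checkout): HEAD=topic@A [main=D topic=A]
After op 6 (checkout): HEAD=main@D [main=D topic=A]
After op 7 (commit): HEAD=main@E [main=E topic=A]
After op 8 (branch): HEAD=main@E [main=E topic=A work=E]
ancestors(C) = {A,B,C}; C in? yes
ancestors(D) = {A,B,C,D}; B in? yes
ancestors(A) = {A}; E in? no
ancestors(D) = {A,B,C,D}; C in? yes

Answer: yes yes no yes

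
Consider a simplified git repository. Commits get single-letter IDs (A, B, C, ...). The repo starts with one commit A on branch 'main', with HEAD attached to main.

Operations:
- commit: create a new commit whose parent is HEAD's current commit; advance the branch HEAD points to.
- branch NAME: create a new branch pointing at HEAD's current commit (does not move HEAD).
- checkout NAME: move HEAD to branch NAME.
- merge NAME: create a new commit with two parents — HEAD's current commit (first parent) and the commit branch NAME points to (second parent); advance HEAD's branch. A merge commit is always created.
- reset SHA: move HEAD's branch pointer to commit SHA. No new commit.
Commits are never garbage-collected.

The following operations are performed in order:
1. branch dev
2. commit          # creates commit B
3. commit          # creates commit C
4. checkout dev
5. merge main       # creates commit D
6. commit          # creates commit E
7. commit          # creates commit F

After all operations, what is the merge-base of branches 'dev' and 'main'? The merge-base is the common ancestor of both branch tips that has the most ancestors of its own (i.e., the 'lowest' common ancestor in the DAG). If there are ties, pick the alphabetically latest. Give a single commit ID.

After op 1 (branch): HEAD=main@A [dev=A main=A]
After op 2 (commit): HEAD=main@B [dev=A main=B]
After op 3 (commit): HEAD=main@C [dev=A main=C]
After op 4 (checkout): HEAD=dev@A [dev=A main=C]
After op 5 (merge): HEAD=dev@D [dev=D main=C]
After op 6 (commit): HEAD=dev@E [dev=E main=C]
After op 7 (commit): HEAD=dev@F [dev=F main=C]
ancestors(dev=F): ['A', 'B', 'C', 'D', 'E', 'F']
ancestors(main=C): ['A', 'B', 'C']
common: ['A', 'B', 'C']

Answer: C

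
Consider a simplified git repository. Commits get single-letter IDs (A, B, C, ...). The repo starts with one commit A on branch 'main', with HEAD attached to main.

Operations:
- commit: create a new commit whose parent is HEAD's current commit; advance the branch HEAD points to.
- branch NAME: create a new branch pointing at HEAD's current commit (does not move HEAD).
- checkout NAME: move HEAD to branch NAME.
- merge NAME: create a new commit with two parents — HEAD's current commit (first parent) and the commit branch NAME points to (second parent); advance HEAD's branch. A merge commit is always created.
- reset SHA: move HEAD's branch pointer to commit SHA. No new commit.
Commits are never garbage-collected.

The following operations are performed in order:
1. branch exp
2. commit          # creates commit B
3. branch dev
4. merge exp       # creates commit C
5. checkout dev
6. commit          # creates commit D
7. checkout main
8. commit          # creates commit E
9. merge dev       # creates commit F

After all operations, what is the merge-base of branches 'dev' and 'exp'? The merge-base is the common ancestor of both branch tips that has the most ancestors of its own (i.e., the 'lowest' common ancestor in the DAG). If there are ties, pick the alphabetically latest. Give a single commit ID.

Answer: A

Derivation:
After op 1 (branch): HEAD=main@A [exp=A main=A]
After op 2 (commit): HEAD=main@B [exp=A main=B]
After op 3 (branch): HEAD=main@B [dev=B exp=A main=B]
After op 4 (merge): HEAD=main@C [dev=B exp=A main=C]
After op 5 (checkout): HEAD=dev@B [dev=B exp=A main=C]
After op 6 (commit): HEAD=dev@D [dev=D exp=A main=C]
After op 7 (checkout): HEAD=main@C [dev=D exp=A main=C]
After op 8 (commit): HEAD=main@E [dev=D exp=A main=E]
After op 9 (merge): HEAD=main@F [dev=D exp=A main=F]
ancestors(dev=D): ['A', 'B', 'D']
ancestors(exp=A): ['A']
common: ['A']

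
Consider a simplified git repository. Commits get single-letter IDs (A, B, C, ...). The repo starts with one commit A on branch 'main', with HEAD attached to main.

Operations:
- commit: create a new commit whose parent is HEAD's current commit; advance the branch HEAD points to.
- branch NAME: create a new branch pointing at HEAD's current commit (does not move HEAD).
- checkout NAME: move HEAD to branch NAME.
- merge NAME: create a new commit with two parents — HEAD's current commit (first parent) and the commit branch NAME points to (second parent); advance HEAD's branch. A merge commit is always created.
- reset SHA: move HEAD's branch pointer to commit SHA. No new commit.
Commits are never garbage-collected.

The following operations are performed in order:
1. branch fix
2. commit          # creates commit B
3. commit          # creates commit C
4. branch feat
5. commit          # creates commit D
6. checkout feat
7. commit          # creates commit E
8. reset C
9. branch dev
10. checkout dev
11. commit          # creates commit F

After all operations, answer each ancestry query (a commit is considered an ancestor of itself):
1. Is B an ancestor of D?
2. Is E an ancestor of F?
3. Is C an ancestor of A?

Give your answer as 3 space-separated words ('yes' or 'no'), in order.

Answer: yes no no

Derivation:
After op 1 (branch): HEAD=main@A [fix=A main=A]
After op 2 (commit): HEAD=main@B [fix=A main=B]
After op 3 (commit): HEAD=main@C [fix=A main=C]
After op 4 (branch): HEAD=main@C [feat=C fix=A main=C]
After op 5 (commit): HEAD=main@D [feat=C fix=A main=D]
After op 6 (checkout): HEAD=feat@C [feat=C fix=A main=D]
After op 7 (commit): HEAD=feat@E [feat=E fix=A main=D]
After op 8 (reset): HEAD=feat@C [feat=C fix=A main=D]
After op 9 (branch): HEAD=feat@C [dev=C feat=C fix=A main=D]
After op 10 (checkout): HEAD=dev@C [dev=C feat=C fix=A main=D]
After op 11 (commit): HEAD=dev@F [dev=F feat=C fix=A main=D]
ancestors(D) = {A,B,C,D}; B in? yes
ancestors(F) = {A,B,C,F}; E in? no
ancestors(A) = {A}; C in? no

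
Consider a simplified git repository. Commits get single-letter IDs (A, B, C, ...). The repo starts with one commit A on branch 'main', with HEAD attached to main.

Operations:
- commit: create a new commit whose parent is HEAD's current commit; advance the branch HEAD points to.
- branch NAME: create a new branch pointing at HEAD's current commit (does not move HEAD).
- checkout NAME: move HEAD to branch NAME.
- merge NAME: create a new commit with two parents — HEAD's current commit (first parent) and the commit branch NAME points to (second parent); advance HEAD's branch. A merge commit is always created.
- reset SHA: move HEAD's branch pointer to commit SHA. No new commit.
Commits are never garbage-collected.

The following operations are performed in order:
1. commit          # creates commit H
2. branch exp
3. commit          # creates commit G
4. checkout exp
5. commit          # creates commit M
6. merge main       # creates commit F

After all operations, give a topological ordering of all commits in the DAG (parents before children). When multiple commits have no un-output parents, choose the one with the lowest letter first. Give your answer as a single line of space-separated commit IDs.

Answer: A H G M F

Derivation:
After op 1 (commit): HEAD=main@H [main=H]
After op 2 (branch): HEAD=main@H [exp=H main=H]
After op 3 (commit): HEAD=main@G [exp=H main=G]
After op 4 (checkout): HEAD=exp@H [exp=H main=G]
After op 5 (commit): HEAD=exp@M [exp=M main=G]
After op 6 (merge): HEAD=exp@F [exp=F main=G]
commit A: parents=[]
commit F: parents=['M', 'G']
commit G: parents=['H']
commit H: parents=['A']
commit M: parents=['H']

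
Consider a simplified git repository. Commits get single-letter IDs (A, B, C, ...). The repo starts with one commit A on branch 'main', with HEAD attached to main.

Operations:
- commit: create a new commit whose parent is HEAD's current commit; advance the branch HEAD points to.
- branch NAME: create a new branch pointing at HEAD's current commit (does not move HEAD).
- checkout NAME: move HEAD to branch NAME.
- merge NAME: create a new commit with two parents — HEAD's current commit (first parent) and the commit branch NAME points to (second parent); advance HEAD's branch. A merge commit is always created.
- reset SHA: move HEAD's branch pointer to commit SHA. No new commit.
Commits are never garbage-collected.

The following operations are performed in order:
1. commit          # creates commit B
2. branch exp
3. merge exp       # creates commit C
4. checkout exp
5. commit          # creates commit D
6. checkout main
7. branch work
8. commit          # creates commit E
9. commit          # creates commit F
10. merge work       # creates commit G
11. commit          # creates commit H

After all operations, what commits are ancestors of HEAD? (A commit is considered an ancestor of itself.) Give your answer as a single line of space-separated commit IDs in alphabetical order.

Answer: A B C E F G H

Derivation:
After op 1 (commit): HEAD=main@B [main=B]
After op 2 (branch): HEAD=main@B [exp=B main=B]
After op 3 (merge): HEAD=main@C [exp=B main=C]
After op 4 (checkout): HEAD=exp@B [exp=B main=C]
After op 5 (commit): HEAD=exp@D [exp=D main=C]
After op 6 (checkout): HEAD=main@C [exp=D main=C]
After op 7 (branch): HEAD=main@C [exp=D main=C work=C]
After op 8 (commit): HEAD=main@E [exp=D main=E work=C]
After op 9 (commit): HEAD=main@F [exp=D main=F work=C]
After op 10 (merge): HEAD=main@G [exp=D main=G work=C]
After op 11 (commit): HEAD=main@H [exp=D main=H work=C]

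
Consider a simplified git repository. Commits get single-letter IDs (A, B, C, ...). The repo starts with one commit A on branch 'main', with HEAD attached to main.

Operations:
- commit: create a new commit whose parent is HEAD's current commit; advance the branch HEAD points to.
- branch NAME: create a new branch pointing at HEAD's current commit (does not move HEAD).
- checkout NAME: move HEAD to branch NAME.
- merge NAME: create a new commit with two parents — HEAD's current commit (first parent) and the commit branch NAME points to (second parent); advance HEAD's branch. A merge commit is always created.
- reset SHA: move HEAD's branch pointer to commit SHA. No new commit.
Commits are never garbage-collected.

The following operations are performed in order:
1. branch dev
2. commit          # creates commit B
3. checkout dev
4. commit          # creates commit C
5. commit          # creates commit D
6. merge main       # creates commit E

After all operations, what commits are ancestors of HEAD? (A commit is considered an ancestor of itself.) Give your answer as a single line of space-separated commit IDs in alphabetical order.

Answer: A B C D E

Derivation:
After op 1 (branch): HEAD=main@A [dev=A main=A]
After op 2 (commit): HEAD=main@B [dev=A main=B]
After op 3 (checkout): HEAD=dev@A [dev=A main=B]
After op 4 (commit): HEAD=dev@C [dev=C main=B]
After op 5 (commit): HEAD=dev@D [dev=D main=B]
After op 6 (merge): HEAD=dev@E [dev=E main=B]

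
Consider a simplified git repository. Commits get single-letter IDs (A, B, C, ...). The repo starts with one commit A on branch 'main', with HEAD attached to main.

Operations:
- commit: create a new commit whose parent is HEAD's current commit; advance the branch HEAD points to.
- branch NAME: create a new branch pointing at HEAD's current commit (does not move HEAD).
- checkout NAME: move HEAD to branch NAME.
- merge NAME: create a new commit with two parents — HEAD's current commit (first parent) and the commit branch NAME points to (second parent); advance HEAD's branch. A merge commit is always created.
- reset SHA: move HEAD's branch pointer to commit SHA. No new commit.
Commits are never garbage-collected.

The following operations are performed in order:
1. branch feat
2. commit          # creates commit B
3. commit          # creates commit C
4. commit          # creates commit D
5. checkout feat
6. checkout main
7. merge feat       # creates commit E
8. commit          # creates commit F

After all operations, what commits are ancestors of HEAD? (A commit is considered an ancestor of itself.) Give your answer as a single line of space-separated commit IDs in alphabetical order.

Answer: A B C D E F

Derivation:
After op 1 (branch): HEAD=main@A [feat=A main=A]
After op 2 (commit): HEAD=main@B [feat=A main=B]
After op 3 (commit): HEAD=main@C [feat=A main=C]
After op 4 (commit): HEAD=main@D [feat=A main=D]
After op 5 (checkout): HEAD=feat@A [feat=A main=D]
After op 6 (checkout): HEAD=main@D [feat=A main=D]
After op 7 (merge): HEAD=main@E [feat=A main=E]
After op 8 (commit): HEAD=main@F [feat=A main=F]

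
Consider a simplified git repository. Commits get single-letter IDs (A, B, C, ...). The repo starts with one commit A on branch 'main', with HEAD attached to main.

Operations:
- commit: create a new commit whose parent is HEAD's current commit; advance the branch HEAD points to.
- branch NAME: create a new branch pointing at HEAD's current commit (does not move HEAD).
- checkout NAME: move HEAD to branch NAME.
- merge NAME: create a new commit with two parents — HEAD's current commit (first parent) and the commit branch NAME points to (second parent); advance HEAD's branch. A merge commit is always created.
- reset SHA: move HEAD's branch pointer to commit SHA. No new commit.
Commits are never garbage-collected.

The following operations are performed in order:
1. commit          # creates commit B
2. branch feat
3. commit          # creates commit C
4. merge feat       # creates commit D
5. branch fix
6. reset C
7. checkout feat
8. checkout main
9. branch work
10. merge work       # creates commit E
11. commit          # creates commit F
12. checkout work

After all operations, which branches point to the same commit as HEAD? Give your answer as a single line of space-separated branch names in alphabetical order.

After op 1 (commit): HEAD=main@B [main=B]
After op 2 (branch): HEAD=main@B [feat=B main=B]
After op 3 (commit): HEAD=main@C [feat=B main=C]
After op 4 (merge): HEAD=main@D [feat=B main=D]
After op 5 (branch): HEAD=main@D [feat=B fix=D main=D]
After op 6 (reset): HEAD=main@C [feat=B fix=D main=C]
After op 7 (checkout): HEAD=feat@B [feat=B fix=D main=C]
After op 8 (checkout): HEAD=main@C [feat=B fix=D main=C]
After op 9 (branch): HEAD=main@C [feat=B fix=D main=C work=C]
After op 10 (merge): HEAD=main@E [feat=B fix=D main=E work=C]
After op 11 (commit): HEAD=main@F [feat=B fix=D main=F work=C]
After op 12 (checkout): HEAD=work@C [feat=B fix=D main=F work=C]

Answer: work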